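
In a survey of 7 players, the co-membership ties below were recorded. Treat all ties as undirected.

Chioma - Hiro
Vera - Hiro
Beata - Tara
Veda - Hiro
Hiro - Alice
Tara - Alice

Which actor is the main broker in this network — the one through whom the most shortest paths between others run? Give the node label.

Hiro

Unnormalized betweenness of each node: Alice:8, Beata:0, Chioma:0, Hiro:12, Tara:5, Veda:0, Vera:0.
Hiro has the largest value, 12, making it the main broker — the node through which the most shortest paths run.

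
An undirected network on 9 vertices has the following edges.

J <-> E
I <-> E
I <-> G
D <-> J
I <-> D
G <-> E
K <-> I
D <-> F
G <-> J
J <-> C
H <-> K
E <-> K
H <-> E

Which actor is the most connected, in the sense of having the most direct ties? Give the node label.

Degrees — C:1, D:3, E:5, F:1, G:3, H:2, I:4, J:4, K:3.
The maximum is 5, attained only by E.

E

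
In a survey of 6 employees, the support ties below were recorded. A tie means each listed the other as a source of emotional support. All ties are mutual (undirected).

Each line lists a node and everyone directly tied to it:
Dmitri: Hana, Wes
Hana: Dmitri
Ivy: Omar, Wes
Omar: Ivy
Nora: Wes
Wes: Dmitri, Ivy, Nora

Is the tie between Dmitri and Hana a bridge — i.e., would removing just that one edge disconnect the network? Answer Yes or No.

Yes

Without the Dmitri–Hana edge there is no alternate route between Dmitri and Hana, so the network disconnects. It is a bridge.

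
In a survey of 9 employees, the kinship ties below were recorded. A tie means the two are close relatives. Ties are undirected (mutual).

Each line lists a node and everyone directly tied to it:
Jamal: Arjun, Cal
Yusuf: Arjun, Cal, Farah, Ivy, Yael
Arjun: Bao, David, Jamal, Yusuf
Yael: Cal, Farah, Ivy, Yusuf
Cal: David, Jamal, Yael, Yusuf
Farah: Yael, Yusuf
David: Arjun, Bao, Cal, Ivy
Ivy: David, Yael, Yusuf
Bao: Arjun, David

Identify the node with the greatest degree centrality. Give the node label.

Yusuf

Degrees — Arjun:4, Bao:2, Cal:4, David:4, Farah:2, Ivy:3, Jamal:2, Yael:4, Yusuf:5.
The maximum is 5, attained only by Yusuf.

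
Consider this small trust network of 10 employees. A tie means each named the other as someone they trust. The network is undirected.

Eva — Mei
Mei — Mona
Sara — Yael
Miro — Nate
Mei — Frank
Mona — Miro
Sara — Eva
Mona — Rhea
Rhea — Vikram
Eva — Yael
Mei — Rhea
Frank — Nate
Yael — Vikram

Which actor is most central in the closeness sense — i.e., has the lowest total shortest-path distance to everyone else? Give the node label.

Farness (sum of distances to all others) for each node — Eva:17, Frank:19, Mei:14, Miro:22, Mona:17, Nate:24, Rhea:17, Sara:23, Vikram:20, Yael:21.
The smallest farness is 14, for Mei, so Mei has the highest closeness.

Mei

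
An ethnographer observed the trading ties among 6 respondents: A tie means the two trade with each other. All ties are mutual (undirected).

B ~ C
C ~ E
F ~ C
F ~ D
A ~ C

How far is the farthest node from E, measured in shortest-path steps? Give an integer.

Distances from E: A:2, B:2, C:1, D:3, F:2.
The largest is 3 (to D), so the eccentricity of E is 3.

3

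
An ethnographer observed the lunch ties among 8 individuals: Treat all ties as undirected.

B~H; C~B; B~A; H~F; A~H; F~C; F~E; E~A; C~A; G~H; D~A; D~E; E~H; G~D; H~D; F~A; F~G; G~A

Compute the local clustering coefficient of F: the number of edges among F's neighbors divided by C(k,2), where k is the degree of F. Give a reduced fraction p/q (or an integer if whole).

F's neighbors: A, C, E, G, and H (k = 5).
Possible neighbor pairs: C(5,2) = 10. Edges among them: A–C, A–E, A–G, A–H, E–H, G–H → e = 6.
Clustering(F) = 6/10 = 3/5.

3/5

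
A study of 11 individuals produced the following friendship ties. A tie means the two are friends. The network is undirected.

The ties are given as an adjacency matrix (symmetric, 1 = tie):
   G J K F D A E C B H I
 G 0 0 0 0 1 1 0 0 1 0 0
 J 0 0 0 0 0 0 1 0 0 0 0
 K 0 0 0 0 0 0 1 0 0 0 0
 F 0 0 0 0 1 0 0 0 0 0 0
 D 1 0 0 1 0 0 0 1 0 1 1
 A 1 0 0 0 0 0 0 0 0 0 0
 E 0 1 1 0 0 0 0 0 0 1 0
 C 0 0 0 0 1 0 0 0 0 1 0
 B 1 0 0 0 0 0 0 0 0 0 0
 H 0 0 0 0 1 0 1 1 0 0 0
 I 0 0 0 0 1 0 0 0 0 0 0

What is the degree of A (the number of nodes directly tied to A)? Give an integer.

1

A is directly tied to G. That is 1 neighbor, so the degree of A is 1.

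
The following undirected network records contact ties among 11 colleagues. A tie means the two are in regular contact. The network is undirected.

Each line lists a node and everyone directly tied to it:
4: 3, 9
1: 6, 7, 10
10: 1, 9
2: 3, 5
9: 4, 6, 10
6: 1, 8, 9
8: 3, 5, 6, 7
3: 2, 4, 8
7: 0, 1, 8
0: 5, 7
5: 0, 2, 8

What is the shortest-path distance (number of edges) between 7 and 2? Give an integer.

3

One shortest route is 7 – 8 – 3 – 2, which uses 3 edges, and at distance 2 from 7 we only reach {3, 5, 6, 10}, which does not include 2. So d(7,2) = 3.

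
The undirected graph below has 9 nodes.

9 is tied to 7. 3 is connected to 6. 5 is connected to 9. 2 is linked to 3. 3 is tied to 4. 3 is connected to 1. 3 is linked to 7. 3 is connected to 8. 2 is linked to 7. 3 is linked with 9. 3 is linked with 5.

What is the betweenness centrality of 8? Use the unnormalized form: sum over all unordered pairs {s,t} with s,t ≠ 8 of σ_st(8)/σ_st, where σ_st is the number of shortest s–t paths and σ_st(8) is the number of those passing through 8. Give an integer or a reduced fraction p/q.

No shortest path between any pair of other nodes passes through 8.
Summing the contributions gives betweenness(8) = 0.

0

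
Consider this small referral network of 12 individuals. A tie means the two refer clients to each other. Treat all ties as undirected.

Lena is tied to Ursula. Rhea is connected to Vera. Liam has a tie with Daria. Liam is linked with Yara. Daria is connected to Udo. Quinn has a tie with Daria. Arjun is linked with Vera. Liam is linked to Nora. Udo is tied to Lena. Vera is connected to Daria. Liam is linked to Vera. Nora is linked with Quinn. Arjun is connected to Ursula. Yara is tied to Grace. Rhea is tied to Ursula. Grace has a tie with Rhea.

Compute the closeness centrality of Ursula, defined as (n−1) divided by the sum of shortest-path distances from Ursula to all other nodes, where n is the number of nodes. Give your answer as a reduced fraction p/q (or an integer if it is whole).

Distances from Ursula: Arjun:1, Daria:3, Grace:2, Lena:1, Liam:3, Nora:4, Quinn:4, Rhea:1, Udo:2, Vera:2, Yara:3. Sum = 26.
n = 12, so closeness = 11/26.

11/26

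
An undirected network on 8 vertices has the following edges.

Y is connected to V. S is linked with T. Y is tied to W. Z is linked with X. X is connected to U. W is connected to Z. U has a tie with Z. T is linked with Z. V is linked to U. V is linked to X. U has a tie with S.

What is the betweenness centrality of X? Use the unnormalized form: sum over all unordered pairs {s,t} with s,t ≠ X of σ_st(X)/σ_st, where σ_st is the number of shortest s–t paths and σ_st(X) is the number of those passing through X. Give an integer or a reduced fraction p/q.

Pairs whose geodesics pass through X — T–V: 1/3; Z–V: 1/2.
All other pairs contribute 0.
Summing the contributions gives betweenness(X) = 5/6.

5/6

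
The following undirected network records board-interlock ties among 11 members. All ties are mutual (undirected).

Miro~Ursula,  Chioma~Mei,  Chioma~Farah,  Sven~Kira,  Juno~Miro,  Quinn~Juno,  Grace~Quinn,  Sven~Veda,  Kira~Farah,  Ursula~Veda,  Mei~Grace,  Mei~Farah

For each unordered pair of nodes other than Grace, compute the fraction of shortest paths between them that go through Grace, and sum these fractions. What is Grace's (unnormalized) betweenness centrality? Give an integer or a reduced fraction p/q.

11

Pairs whose geodesics pass through Grace — Farah–Miro: 1/2; Farah–Juno: 1; Farah–Quinn: 1; Kira–Juno: 1/2; Kira–Quinn: 1; Sven–Quinn: 1/2; Ursula–Mei: 1/2; Miro–Mei: 1; Miro–Chioma: 1; Juno–Mei: 1; Juno–Chioma: 1; Quinn–Mei: 1; Quinn–Chioma: 1.
All other pairs contribute 0.
Summing the contributions gives betweenness(Grace) = 11.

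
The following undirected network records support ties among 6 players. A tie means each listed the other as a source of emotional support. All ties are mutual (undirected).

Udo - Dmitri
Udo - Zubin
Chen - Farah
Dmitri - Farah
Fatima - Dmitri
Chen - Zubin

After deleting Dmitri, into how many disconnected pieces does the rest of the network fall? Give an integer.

2

Without Dmitri, the remaining ties split the others into: {Chen, Farah, Udo, Zubin}; {Fatima}.
That's 2 separate components.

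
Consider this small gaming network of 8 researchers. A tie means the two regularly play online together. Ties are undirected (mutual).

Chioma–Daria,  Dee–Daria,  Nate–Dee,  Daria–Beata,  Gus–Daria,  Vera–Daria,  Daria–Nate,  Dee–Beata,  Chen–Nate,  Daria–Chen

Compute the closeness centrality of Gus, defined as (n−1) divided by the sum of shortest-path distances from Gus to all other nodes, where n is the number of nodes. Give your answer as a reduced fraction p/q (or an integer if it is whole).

7/13

Distances from Gus: Beata:2, Chen:2, Chioma:2, Daria:1, Dee:2, Nate:2, Vera:2. Sum = 13.
n = 8, so closeness = 7/13.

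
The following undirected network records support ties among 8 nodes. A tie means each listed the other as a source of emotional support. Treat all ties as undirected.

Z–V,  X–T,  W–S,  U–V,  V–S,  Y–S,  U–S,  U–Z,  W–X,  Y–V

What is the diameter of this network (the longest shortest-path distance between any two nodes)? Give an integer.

5

Eccentricity of each node (its greatest distance to any other): S:3, T:5, U:4, V:4, W:3, X:4, Y:4, Z:5.
The maximum eccentricity is 5, realized for instance by the pair Z–T via Z – V – S – W – X – T. So the diameter is 5.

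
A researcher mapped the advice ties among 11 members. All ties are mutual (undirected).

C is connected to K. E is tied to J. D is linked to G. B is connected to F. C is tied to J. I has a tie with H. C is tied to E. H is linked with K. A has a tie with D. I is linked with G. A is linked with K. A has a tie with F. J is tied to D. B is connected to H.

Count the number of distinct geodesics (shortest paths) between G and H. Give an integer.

The shortest distance is 2, and the only length-2 path is G–I–H. So there is exactly 1 shortest path.

1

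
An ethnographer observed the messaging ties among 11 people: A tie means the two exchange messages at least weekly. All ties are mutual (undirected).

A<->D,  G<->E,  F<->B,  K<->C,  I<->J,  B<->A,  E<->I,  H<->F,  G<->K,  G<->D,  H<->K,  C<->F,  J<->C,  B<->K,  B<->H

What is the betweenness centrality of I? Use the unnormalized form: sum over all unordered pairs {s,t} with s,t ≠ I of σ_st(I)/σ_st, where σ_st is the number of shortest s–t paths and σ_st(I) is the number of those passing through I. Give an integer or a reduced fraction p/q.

11/4

Pairs whose geodesics pass through I — F–E: 1/4; C–E: 1/2; J–E: 1; J–G: 1/2; J–D: 1/2.
All other pairs contribute 0.
Summing the contributions gives betweenness(I) = 11/4.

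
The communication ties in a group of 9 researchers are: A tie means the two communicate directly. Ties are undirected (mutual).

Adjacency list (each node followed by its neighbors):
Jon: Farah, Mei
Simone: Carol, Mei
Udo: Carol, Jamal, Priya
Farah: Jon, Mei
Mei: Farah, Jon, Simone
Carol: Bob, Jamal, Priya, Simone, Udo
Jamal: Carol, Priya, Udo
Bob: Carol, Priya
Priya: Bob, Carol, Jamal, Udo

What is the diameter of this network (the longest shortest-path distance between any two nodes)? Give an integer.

4

Eccentricity of each node (its greatest distance to any other): Bob:4, Carol:3, Farah:4, Jamal:4, Jon:4, Mei:3, Priya:4, Simone:2, Udo:4.
The maximum eccentricity is 4, realized for instance by the pair Jon–Priya via Jon – Mei – Simone – Carol – Priya. So the diameter is 4.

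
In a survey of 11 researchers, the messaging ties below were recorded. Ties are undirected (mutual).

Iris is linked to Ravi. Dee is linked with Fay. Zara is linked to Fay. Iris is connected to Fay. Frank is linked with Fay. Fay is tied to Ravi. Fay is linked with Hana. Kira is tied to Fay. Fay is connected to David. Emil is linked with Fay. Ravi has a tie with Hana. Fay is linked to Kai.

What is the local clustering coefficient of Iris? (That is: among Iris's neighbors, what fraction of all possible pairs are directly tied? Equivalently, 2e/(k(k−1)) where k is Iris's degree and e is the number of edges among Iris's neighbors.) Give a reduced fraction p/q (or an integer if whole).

Iris's neighbors: Fay and Ravi (k = 2).
Possible neighbor pairs: C(2,2) = 1. Edges among them: Fay–Ravi → e = 1.
Clustering(Iris) = 1/1.

1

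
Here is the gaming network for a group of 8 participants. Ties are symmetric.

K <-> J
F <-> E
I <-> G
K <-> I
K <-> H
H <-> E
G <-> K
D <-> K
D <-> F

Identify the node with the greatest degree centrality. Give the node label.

Degrees — D:2, E:2, F:2, G:2, H:2, I:2, J:1, K:5.
The maximum is 5, attained only by K.

K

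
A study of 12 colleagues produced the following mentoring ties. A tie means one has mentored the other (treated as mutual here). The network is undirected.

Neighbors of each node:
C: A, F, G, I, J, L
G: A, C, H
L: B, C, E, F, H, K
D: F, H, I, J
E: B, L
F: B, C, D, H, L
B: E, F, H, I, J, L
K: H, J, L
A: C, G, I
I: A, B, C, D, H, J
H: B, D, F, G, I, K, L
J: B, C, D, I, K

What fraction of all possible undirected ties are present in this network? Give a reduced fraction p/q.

There are 28 edges and 12 nodes, so the maximum possible is C(12,2) = 66.
Density = 28/66 = 14/33.

14/33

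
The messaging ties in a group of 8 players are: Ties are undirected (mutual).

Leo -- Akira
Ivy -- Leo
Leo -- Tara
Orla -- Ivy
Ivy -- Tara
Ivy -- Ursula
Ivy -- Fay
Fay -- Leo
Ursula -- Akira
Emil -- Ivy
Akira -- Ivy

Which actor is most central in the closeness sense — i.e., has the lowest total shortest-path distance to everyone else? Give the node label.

Farness (sum of distances to all others) for each node — Akira:11, Emil:13, Fay:12, Ivy:7, Leo:10, Orla:13, Tara:12, Ursula:12.
The smallest farness is 7, for Ivy, so Ivy has the highest closeness.

Ivy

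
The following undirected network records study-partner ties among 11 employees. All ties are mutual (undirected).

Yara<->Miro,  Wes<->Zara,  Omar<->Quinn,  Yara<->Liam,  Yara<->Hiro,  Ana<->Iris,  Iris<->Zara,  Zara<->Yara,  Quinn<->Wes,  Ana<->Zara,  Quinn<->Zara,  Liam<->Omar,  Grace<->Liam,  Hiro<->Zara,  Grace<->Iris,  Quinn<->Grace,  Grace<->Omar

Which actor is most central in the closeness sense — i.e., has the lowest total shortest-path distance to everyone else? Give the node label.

Farness (sum of distances to all others) for each node — Ana:21, Grace:18, Hiro:20, Iris:18, Liam:19, Miro:25, Omar:20, Quinn:17, Wes:20, Yara:16, Zara:14.
The smallest farness is 14, for Zara, so Zara has the highest closeness.

Zara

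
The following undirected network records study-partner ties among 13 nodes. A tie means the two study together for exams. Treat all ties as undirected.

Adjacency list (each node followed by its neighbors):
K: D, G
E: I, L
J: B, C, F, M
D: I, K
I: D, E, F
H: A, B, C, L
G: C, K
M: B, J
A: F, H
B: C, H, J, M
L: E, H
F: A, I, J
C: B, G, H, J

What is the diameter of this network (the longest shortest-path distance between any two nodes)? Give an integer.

4

Eccentricity of each node (its greatest distance to any other): A:4, B:4, C:3, D:4, E:4, F:3, G:4, H:4, I:3, J:3, K:4, L:4, M:4.
The maximum eccentricity is 4, realized for instance by the pair A–K via A – H – C – G – K. So the diameter is 4.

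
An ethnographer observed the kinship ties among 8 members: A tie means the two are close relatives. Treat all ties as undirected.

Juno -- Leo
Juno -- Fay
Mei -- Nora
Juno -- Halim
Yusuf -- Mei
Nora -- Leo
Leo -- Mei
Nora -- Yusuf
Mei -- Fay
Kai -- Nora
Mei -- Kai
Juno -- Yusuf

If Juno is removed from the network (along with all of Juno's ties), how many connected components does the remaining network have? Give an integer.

Without Juno, the remaining ties split the others into: {Fay, Kai, Leo, Mei, Nora, Yusuf}; {Halim}.
That's 2 separate components.

2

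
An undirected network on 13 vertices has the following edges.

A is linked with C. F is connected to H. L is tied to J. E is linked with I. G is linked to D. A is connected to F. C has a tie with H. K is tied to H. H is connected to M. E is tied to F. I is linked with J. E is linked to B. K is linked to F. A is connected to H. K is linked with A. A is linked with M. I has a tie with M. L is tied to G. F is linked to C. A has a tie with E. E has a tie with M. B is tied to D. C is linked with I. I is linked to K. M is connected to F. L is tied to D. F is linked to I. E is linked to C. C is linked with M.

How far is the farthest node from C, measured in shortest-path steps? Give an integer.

Distances from C: A:1, B:2, D:3, E:1, F:1, G:4, H:1, I:1, J:2, K:2, L:3, M:1.
The largest is 4 (to G), so the eccentricity of C is 4.

4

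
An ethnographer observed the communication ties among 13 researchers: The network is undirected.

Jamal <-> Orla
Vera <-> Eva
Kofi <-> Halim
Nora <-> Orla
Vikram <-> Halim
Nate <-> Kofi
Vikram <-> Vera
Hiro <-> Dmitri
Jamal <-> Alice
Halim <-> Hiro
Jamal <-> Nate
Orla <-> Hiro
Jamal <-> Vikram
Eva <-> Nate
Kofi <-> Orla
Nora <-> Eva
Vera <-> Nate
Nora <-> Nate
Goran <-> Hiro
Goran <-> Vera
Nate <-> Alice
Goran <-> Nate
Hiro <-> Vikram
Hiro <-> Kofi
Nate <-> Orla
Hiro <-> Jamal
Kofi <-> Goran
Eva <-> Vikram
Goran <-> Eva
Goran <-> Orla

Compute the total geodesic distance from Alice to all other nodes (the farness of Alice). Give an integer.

Distances from Alice: Dmitri:3, Eva:2, Goran:2, Halim:3, Hiro:2, Jamal:1, Kofi:2, Nate:1, Nora:2, Orla:2, Vera:2, Vikram:2.
Sum = 3 + 2 + 2 + 3 + 2 + 1 + 2 + 1 + 2 + 2 + 2 + 2 = 24.

24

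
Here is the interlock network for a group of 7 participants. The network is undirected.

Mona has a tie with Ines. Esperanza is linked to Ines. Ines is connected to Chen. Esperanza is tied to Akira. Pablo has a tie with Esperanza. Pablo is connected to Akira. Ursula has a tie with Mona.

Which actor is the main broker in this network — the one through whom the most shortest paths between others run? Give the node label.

Unnormalized betweenness of each node: Akira:0, Chen:0, Esperanza:8, Ines:11, Mona:5, Pablo:0, Ursula:0.
Ines has the largest value, 11, making it the main broker — the node through which the most shortest paths run.

Ines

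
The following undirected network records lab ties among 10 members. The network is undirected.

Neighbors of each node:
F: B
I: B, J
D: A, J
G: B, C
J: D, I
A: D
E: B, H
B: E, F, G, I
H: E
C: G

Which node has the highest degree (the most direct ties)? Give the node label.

Degrees — A:1, B:4, C:1, D:2, E:2, F:1, G:2, H:1, I:2, J:2.
The maximum is 4, attained only by B.

B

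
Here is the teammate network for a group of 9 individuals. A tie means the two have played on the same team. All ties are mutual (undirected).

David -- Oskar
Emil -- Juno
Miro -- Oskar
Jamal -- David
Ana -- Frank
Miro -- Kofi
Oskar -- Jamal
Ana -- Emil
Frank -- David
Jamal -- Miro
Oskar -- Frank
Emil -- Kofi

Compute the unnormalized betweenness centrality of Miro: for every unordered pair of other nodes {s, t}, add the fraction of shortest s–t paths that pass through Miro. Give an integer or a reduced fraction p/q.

Pairs whose geodesics pass through Miro — Emil–Jamal: 1; Emil–Oskar: 1/2; Juno–Jamal: 1; Juno–Oskar: 1/2; Kofi–Jamal: 1; Kofi–David: 2/2; Kofi–Frank: 1/2; Kofi–Oskar: 1.
All other pairs contribute 0.
Summing the contributions gives betweenness(Miro) = 13/2.

13/2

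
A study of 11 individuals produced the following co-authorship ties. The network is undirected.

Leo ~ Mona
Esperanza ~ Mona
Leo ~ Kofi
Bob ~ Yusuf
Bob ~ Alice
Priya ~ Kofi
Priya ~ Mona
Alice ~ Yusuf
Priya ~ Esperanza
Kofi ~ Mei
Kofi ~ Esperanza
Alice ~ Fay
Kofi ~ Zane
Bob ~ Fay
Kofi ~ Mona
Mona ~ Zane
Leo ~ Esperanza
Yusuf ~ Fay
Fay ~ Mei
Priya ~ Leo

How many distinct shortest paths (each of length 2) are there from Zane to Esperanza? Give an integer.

2

The shortest distance is 2. The length-2 paths are: Zane–Mona–Esperanza; Zane–Kofi–Esperanza.
That gives 2 distinct shortest paths.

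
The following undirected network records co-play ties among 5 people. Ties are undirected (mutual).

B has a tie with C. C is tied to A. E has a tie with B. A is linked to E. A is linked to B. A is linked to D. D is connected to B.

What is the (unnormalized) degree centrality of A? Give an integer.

4

A is directly tied to B, C, D, and E. That is 4 neighbors, so the degree of A is 4.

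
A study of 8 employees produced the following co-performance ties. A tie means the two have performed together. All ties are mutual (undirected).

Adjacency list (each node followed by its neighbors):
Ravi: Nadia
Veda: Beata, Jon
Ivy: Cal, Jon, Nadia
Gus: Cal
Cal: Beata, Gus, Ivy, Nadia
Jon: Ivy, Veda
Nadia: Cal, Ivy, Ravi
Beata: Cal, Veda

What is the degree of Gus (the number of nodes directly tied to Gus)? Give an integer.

Gus is directly tied to Cal. That is 1 neighbor, so the degree of Gus is 1.

1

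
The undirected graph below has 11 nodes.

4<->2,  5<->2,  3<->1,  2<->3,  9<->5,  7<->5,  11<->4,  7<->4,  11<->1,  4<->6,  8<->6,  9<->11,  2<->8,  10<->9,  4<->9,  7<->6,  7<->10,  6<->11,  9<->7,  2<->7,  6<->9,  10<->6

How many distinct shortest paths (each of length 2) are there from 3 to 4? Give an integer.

1

The shortest distance is 2, and the only length-2 path is 3–2–4. So there is exactly 1 shortest path.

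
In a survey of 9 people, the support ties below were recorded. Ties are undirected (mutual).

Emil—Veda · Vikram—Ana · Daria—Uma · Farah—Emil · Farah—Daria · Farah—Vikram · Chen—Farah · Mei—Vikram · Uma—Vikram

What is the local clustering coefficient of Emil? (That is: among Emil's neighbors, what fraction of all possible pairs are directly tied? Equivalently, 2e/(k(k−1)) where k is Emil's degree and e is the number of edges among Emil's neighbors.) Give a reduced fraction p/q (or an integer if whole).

0

Emil's neighbors: Farah and Veda (k = 2).
Possible neighbor pairs: C(2,2) = 1. Edges among them: none → e = 0.
Clustering(Emil) = 0/1.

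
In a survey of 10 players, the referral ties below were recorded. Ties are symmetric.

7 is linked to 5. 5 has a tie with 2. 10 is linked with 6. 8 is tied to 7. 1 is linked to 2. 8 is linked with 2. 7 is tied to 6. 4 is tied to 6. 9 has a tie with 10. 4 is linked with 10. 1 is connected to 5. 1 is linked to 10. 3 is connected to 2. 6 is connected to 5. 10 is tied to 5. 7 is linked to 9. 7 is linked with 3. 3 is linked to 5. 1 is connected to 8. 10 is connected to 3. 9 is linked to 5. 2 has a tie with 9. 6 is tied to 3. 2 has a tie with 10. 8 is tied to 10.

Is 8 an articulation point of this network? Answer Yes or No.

No

Even without 8, every remaining node can still reach every other (the residual graph is connected), so 8 is not a cut vertex.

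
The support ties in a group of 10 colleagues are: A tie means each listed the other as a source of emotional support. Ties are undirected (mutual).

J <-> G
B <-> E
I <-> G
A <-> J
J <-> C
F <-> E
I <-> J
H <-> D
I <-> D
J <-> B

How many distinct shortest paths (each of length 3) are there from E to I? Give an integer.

1

The shortest distance is 3, and the only length-3 path is E–B–J–I. So there is exactly 1 shortest path.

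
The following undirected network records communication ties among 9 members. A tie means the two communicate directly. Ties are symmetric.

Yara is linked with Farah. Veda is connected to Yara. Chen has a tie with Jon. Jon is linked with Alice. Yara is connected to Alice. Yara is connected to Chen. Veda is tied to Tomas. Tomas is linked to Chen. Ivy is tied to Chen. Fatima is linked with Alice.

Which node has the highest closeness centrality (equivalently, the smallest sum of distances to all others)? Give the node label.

Farness (sum of distances to all others) for each node — Alice:15, Chen:13, Farah:19, Fatima:22, Ivy:20, Jon:16, Tomas:18, Veda:17, Yara:12.
The smallest farness is 12, for Yara, so Yara has the highest closeness.

Yara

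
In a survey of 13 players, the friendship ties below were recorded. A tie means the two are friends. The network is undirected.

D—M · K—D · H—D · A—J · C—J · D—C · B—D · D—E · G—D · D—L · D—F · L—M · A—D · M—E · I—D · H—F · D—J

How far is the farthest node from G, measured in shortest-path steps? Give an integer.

Distances from G: A:2, B:2, C:2, D:1, E:2, F:2, H:2, I:2, J:2, K:2, L:2, M:2.
The largest is 2 (to E, H, K, J, F, M, I, L, A, B, and C), so the eccentricity of G is 2.

2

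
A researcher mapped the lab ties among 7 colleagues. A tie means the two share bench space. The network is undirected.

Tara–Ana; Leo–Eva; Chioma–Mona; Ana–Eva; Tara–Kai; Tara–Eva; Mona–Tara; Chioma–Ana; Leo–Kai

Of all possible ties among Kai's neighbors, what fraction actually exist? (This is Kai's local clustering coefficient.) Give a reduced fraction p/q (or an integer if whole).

Kai's neighbors: Leo and Tara (k = 2).
Possible neighbor pairs: C(2,2) = 1. Edges among them: none → e = 0.
Clustering(Kai) = 0/1.

0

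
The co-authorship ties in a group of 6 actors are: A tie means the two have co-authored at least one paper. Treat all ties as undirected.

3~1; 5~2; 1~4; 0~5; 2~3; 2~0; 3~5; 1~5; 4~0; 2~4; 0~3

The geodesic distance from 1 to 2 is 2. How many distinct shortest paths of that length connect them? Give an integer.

3

The shortest distance is 2. The length-2 paths are: 1–4–2; 1–5–2; 1–3–2.
That gives 3 distinct shortest paths.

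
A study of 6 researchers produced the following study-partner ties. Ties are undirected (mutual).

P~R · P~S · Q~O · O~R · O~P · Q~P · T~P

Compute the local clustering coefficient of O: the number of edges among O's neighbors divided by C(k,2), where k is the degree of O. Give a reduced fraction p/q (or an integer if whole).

O's neighbors: P, Q, and R (k = 3).
Possible neighbor pairs: C(3,2) = 3. Edges among them: P–Q, P–R → e = 2.
Clustering(O) = 2/3.

2/3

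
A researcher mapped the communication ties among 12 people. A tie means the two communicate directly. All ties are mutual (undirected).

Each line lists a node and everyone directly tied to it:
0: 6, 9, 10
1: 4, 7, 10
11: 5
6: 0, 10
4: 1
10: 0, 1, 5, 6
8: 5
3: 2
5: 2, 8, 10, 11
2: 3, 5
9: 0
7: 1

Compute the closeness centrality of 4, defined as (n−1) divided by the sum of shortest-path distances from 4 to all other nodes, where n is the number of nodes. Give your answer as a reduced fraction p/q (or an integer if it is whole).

Distances from 4: 0:3, 1:1, 2:4, 3:5, 5:3, 6:3, 7:2, 8:4, 9:4, 10:2, 11:4. Sum = 35.
n = 12, so closeness = 11/35.

11/35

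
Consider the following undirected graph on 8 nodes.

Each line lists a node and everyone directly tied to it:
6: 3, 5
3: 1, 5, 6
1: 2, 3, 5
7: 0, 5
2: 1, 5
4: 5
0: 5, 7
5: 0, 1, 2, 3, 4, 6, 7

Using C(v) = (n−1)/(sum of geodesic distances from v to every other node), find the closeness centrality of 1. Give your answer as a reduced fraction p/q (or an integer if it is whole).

7/11

Distances from 1: 0:2, 2:1, 3:1, 4:2, 5:1, 6:2, 7:2. Sum = 11.
n = 8, so closeness = 7/11.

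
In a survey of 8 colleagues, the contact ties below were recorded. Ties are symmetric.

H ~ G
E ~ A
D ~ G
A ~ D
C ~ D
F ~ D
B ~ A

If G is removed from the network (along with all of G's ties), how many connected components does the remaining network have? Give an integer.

Without G, the remaining ties split the others into: {H}; {A, B, C, D, E, F}.
That's 2 separate components.

2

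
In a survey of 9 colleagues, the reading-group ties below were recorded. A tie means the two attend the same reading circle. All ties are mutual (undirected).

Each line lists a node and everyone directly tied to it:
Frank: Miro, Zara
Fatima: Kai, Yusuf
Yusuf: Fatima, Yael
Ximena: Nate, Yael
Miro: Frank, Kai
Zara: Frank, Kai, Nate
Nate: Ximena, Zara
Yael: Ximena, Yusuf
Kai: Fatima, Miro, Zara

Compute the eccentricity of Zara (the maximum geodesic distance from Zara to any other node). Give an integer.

Distances from Zara: Fatima:2, Frank:1, Kai:1, Miro:2, Nate:1, Ximena:2, Yael:3, Yusuf:3.
The largest is 3 (to Yael and Yusuf), so the eccentricity of Zara is 3.

3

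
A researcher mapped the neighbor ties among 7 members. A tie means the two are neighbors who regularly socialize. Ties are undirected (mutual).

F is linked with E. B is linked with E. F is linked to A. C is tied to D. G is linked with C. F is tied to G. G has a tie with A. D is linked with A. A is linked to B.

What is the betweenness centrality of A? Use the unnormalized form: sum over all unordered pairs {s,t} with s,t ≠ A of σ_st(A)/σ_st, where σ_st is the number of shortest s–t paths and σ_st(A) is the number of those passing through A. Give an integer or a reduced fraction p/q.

Pairs whose geodesics pass through A — D–G: 1/2; D–F: 1; D–E: 2/2; D–B: 1; C–B: 2/2; G–B: 1; F–B: 1/2.
All other pairs contribute 0.
Summing the contributions gives betweenness(A) = 6.

6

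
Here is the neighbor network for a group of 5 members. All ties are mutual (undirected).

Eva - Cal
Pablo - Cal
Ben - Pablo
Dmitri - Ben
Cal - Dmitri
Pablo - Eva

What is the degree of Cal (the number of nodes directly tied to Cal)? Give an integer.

3

Cal is directly tied to Dmitri, Eva, and Pablo. That is 3 neighbors, so the degree of Cal is 3.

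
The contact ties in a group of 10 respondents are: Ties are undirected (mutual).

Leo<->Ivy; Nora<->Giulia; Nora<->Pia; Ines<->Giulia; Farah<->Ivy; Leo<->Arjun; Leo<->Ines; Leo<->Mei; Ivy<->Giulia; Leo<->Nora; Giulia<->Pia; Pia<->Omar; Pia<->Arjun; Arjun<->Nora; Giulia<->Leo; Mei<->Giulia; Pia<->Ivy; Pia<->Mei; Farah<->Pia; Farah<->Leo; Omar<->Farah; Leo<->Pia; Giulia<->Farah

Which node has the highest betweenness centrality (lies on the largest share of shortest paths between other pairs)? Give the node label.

Unnormalized betweenness of each node: Arjun:0, Farah:2, Giulia:14/3, Ines:0, Ivy:0, Leo:15/2, Mei:0, Nora:1/3, Omar:0, Pia:17/2.
Pia has the largest value, 17/2, making it the main broker — the node through which the most shortest paths run.

Pia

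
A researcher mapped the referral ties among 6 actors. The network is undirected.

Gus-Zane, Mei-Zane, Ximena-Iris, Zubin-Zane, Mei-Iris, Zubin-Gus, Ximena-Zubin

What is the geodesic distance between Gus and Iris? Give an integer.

One shortest route is Gus – Zubin – Ximena – Iris, which uses 3 edges, and at distance 2 from Gus we only reach {Mei, Ximena}, which does not include Iris. So d(Gus,Iris) = 3.

3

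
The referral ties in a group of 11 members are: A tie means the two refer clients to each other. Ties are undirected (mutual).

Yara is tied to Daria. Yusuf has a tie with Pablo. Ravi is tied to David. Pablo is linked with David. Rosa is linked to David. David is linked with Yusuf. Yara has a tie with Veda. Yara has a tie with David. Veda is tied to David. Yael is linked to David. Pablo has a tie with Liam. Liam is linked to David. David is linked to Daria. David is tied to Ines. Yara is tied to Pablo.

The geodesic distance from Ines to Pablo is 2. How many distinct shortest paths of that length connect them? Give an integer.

The shortest distance is 2, and the only length-2 path is Ines–David–Pablo. So there is exactly 1 shortest path.

1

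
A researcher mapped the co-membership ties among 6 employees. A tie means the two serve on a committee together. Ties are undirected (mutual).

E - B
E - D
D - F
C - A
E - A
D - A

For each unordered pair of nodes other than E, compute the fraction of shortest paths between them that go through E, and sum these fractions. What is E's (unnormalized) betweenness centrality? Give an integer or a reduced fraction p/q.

4

Pairs whose geodesics pass through E — A–B: 1; B–C: 1; B–D: 1; B–F: 1.
All other pairs contribute 0.
Summing the contributions gives betweenness(E) = 4.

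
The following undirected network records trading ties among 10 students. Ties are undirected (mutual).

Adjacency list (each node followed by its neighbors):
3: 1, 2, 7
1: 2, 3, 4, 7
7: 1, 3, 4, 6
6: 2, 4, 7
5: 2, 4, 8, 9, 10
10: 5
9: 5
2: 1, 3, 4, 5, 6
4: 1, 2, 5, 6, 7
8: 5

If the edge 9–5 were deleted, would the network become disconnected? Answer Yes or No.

Without the 9–5 edge there is no alternate route between 9 and 5, so the network disconnects. It is a bridge.

Yes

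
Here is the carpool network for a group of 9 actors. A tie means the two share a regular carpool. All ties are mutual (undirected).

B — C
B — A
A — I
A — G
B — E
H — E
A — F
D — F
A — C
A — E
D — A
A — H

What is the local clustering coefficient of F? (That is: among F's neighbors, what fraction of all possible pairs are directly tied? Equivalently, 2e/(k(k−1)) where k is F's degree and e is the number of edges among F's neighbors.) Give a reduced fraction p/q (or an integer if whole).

F's neighbors: A and D (k = 2).
Possible neighbor pairs: C(2,2) = 1. Edges among them: A–D → e = 1.
Clustering(F) = 1/1.

1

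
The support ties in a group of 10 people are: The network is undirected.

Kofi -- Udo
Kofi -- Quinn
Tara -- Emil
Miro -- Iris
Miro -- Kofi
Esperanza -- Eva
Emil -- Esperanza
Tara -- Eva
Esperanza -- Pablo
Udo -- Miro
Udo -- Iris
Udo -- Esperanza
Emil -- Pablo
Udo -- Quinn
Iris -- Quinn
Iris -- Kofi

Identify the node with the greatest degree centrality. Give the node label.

Udo

Degrees — Emil:3, Esperanza:4, Eva:2, Iris:4, Kofi:4, Miro:3, Pablo:2, Quinn:3, Tara:2, Udo:5.
The maximum is 5, attained only by Udo.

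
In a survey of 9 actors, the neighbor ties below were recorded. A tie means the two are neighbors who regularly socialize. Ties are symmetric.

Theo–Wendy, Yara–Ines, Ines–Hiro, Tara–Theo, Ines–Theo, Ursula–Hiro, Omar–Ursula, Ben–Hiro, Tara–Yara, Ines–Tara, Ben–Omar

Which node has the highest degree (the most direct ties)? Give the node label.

Ines

Degrees — Ben:2, Hiro:3, Ines:4, Omar:2, Tara:3, Theo:3, Ursula:2, Wendy:1, Yara:2.
The maximum is 4, attained only by Ines.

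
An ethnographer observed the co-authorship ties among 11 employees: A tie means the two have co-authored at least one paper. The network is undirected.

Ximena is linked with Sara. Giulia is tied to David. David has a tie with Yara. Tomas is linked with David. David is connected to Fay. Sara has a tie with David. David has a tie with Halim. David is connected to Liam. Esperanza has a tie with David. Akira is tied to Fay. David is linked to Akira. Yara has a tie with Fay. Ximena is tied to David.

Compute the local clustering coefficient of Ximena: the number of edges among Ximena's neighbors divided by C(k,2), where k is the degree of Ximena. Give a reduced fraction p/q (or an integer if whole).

1

Ximena's neighbors: David and Sara (k = 2).
Possible neighbor pairs: C(2,2) = 1. Edges among them: David–Sara → e = 1.
Clustering(Ximena) = 1/1.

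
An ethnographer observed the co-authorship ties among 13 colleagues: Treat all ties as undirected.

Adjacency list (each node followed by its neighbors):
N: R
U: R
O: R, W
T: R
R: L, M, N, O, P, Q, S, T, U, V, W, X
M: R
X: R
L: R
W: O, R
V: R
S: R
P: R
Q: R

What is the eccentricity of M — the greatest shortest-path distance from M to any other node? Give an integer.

Distances from M: L:2, N:2, O:2, P:2, Q:2, R:1, S:2, T:2, U:2, V:2, W:2, X:2.
The largest is 2 (to V, T, W, N, O, S, L, X, Q, U, and P), so the eccentricity of M is 2.

2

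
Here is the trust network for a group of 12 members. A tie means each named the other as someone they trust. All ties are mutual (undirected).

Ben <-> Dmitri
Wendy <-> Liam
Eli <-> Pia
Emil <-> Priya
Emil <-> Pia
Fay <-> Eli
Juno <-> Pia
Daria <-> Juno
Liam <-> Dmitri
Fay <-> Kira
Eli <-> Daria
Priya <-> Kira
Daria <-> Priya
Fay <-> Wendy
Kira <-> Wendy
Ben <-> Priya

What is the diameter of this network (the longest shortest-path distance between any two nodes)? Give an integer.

5

Eccentricity of each node (its greatest distance to any other): Ben:3, Daria:4, Dmitri:4, Eli:4, Emil:4, Fay:3, Juno:5, Kira:3, Liam:5, Pia:4, Priya:3, Wendy:4.
The maximum eccentricity is 5, realized for instance by the pair Juno–Liam via Juno – Daria – Priya – Ben – Dmitri – Liam. So the diameter is 5.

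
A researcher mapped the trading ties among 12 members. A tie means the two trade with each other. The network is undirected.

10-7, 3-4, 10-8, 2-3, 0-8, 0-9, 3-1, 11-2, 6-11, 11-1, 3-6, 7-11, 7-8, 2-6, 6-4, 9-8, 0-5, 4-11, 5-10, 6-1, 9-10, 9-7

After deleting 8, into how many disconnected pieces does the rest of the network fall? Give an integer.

8's neighbors (0, 7, 9, and 10) remain reachable from one another through other ties, so the rest of the network stays in one piece.

1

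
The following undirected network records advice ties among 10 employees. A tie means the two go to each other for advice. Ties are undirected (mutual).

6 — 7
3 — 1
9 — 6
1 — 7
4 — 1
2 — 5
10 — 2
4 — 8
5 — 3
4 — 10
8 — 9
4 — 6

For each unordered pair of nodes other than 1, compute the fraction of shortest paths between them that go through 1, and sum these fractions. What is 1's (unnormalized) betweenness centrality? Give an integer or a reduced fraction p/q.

323/30

Pairs whose geodesics pass through 1 — 4–7: 1/2; 4–3: 1; 4–5: 1/2; 8–7: 1/3; 8–3: 1; 8–5: 1/2; 9–3: 3/3; 9–5: 3/5; 6–3: 2/2; 6–5: 2/3; 7–3: 1; 7–5: 1; 7–2: 2/3; 7–10: 1/2 … (+1 more pairs).
All other pairs contribute 0.
Summing the contributions gives betweenness(1) = 323/30.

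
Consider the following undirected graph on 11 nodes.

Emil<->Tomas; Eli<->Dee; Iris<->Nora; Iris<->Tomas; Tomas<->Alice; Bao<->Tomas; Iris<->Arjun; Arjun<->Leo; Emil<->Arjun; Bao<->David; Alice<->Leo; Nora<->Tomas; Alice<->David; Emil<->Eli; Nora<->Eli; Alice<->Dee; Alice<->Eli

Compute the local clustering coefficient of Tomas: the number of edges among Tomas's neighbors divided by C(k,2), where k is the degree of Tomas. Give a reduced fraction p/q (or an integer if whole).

1/10

Tomas's neighbors: Alice, Bao, Emil, Iris, and Nora (k = 5).
Possible neighbor pairs: C(5,2) = 10. Edges among them: Iris–Nora → e = 1.
Clustering(Tomas) = 1/10.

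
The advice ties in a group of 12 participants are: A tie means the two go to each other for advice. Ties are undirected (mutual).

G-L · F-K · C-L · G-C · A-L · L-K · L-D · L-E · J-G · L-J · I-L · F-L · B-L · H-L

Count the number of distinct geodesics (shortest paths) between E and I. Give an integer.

1

The shortest distance is 2, and the only length-2 path is E–L–I. So there is exactly 1 shortest path.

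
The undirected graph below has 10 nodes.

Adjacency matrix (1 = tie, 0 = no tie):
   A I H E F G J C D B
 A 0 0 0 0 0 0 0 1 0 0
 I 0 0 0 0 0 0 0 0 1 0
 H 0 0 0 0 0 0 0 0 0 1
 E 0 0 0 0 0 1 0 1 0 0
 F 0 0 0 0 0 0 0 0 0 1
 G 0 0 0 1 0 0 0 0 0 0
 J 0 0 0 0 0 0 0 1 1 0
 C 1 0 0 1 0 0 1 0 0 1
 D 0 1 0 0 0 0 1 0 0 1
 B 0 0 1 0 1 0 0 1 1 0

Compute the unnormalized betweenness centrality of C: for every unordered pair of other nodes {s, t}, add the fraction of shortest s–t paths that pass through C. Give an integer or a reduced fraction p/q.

43/2

Pairs whose geodesics pass through C — A–I: 2/2; A–H: 1; A–E: 1; A–F: 1; A–G: 1; A–J: 1; A–D: 2/2; A–B: 1; I–E: 2/2; I–G: 2/2; H–E: 1; H–G: 1; H–J: 1/2; E–F: 1 … (+9 more pairs).
All other pairs contribute 0.
Summing the contributions gives betweenness(C) = 43/2.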